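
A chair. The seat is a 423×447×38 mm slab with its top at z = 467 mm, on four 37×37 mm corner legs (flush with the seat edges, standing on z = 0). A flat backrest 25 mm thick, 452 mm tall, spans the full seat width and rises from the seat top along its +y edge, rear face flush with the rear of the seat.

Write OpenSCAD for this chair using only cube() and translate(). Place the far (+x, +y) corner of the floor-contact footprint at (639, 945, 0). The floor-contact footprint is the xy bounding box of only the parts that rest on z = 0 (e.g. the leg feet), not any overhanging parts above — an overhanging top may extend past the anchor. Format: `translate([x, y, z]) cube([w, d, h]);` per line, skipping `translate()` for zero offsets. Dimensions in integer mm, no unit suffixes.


translate([216, 498, 429]) cube([423, 447, 38]);
translate([216, 498, 0]) cube([37, 37, 429]);
translate([602, 498, 0]) cube([37, 37, 429]);
translate([216, 908, 0]) cube([37, 37, 429]);
translate([602, 908, 0]) cube([37, 37, 429]);
translate([216, 920, 467]) cube([423, 25, 452]);


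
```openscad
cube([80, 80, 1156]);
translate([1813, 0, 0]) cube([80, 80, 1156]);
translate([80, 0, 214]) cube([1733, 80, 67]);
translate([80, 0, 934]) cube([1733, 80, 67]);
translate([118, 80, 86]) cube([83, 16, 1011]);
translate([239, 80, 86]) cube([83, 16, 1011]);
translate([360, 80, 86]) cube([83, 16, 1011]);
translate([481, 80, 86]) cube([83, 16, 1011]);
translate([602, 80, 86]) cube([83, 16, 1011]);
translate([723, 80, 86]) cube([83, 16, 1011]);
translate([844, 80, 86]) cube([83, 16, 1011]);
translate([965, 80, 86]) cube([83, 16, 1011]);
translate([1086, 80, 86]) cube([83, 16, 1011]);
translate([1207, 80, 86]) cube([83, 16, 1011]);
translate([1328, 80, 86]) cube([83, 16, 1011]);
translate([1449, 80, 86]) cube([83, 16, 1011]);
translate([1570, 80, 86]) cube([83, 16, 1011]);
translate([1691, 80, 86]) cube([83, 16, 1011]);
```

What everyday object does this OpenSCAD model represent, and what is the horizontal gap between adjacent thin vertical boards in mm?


A fence section. The picket gap is 38 mm.

Two posts, two rails, 14 pickets — a fence section. Span 1733 mm holds 14 pickets of 83 mm with 15 equal gaps: ⌊(1733 − 14·83) / 15⌋ = 38 mm.


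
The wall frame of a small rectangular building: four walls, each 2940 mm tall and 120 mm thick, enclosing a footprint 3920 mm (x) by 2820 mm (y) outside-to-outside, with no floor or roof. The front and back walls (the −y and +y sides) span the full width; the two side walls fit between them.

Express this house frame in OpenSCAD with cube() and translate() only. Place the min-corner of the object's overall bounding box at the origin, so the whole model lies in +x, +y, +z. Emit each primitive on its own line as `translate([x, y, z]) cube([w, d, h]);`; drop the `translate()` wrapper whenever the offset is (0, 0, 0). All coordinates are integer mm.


cube([3920, 120, 2940]);
translate([0, 2700, 0]) cube([3920, 120, 2940]);
translate([0, 120, 0]) cube([120, 2580, 2940]);
translate([3800, 120, 0]) cube([120, 2580, 2940]);


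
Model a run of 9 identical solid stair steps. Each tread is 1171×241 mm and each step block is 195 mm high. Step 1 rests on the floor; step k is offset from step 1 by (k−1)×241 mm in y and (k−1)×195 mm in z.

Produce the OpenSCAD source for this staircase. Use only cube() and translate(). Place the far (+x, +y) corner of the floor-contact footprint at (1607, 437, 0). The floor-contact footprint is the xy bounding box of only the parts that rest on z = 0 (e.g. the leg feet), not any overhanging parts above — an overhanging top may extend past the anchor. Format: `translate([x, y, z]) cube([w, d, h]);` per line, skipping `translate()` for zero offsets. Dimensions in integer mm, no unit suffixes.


translate([436, 196, 0]) cube([1171, 241, 195]);
translate([436, 437, 195]) cube([1171, 241, 195]);
translate([436, 678, 390]) cube([1171, 241, 195]);
translate([436, 919, 585]) cube([1171, 241, 195]);
translate([436, 1160, 780]) cube([1171, 241, 195]);
translate([436, 1401, 975]) cube([1171, 241, 195]);
translate([436, 1642, 1170]) cube([1171, 241, 195]);
translate([436, 1883, 1365]) cube([1171, 241, 195]);
translate([436, 2124, 1560]) cube([1171, 241, 195]);


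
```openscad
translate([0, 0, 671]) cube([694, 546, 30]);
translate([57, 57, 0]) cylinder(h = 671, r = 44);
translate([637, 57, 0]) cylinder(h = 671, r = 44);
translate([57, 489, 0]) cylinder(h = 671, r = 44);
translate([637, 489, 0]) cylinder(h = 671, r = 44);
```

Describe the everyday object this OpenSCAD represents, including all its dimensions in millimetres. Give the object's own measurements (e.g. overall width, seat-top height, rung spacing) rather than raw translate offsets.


A table: top 694 mm (x) × 546 mm (y), 30 mm thick, upper face at z = 701 mm, on four round legs of 88 mm diameter, each leg's bounding box inset 13 mm from the nearest pair of top edges from z = 0 to the bottom of the top.


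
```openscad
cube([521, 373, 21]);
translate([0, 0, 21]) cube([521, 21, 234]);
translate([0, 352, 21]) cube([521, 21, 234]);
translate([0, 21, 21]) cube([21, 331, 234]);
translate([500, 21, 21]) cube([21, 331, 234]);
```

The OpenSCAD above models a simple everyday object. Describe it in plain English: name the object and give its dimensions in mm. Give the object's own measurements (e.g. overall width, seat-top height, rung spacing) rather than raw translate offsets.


An open-topped rectangular box: outside dimensions 521×373×255 mm, with a uniform wall and base thickness of 21 mm. The base is a full 521×373 slab on the floor; four walls sit on top of the base. The front and back walls (the −y and +y sides) span the full width; the two side walls fit between them.


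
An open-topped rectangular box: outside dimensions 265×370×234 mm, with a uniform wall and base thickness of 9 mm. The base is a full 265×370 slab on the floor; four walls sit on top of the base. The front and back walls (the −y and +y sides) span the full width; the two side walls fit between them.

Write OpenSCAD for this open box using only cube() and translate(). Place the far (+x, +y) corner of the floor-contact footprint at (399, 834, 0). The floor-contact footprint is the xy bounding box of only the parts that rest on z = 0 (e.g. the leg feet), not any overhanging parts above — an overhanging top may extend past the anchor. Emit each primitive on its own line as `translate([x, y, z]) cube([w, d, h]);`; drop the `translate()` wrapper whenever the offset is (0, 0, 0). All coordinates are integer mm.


translate([134, 464, 0]) cube([265, 370, 9]);
translate([134, 464, 9]) cube([265, 9, 225]);
translate([134, 825, 9]) cube([265, 9, 225]);
translate([134, 473, 9]) cube([9, 352, 225]);
translate([390, 473, 9]) cube([9, 352, 225]);


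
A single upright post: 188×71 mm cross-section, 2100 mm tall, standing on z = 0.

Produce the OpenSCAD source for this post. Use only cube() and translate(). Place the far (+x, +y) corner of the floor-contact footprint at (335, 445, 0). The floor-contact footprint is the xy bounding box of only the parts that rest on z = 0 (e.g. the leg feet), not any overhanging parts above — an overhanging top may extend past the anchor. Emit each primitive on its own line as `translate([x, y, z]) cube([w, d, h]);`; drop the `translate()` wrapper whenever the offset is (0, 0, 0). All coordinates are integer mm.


translate([147, 374, 0]) cube([188, 71, 2100]);


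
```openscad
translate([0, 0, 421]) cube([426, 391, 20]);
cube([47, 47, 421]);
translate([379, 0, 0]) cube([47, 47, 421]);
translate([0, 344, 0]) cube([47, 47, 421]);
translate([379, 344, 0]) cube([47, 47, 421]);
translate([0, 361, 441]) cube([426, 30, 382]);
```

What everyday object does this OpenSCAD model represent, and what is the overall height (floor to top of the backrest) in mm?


A chair. The overall height is 823 mm.

A slab on four corner posts with a tall panel at the back — a chair. The seat slab sits at z = 421 with thickness 20, and the 382 mm backrest starts at the seat top, so the overall height is 421 + 20 + 382 = 823 mm.


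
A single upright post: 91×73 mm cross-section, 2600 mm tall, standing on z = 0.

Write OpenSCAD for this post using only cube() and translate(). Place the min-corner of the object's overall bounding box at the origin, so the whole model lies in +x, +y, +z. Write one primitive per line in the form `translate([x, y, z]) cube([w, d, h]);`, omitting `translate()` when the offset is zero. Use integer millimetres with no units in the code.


cube([91, 73, 2600]);


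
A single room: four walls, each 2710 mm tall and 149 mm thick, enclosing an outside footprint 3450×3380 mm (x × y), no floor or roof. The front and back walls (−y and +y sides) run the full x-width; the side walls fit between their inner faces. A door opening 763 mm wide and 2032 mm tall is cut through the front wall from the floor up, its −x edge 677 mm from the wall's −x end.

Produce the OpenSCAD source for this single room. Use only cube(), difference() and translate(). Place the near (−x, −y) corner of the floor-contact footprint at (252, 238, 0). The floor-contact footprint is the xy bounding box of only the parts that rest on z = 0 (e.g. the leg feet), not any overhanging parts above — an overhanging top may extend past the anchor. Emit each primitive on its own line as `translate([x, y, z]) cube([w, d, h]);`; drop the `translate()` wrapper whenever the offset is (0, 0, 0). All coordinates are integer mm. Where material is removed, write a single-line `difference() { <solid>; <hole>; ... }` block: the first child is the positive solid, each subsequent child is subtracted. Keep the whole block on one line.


difference() { translate([252, 238, 0]) cube([3450, 149, 2710]); translate([929, 238, 0]) cube([763, 149, 2032]); }
translate([252, 3469, 0]) cube([3450, 149, 2710]);
translate([252, 387, 0]) cube([149, 3082, 2710]);
translate([3553, 387, 0]) cube([149, 3082, 2710]);


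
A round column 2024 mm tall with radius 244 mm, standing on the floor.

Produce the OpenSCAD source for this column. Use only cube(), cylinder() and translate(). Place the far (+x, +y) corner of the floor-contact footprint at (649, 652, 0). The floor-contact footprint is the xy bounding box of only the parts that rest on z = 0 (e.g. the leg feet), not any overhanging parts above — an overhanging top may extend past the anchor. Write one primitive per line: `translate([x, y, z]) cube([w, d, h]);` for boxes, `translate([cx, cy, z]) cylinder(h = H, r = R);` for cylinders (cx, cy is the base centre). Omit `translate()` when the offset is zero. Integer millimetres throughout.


translate([405, 408, 0]) cylinder(h = 2024, r = 244);


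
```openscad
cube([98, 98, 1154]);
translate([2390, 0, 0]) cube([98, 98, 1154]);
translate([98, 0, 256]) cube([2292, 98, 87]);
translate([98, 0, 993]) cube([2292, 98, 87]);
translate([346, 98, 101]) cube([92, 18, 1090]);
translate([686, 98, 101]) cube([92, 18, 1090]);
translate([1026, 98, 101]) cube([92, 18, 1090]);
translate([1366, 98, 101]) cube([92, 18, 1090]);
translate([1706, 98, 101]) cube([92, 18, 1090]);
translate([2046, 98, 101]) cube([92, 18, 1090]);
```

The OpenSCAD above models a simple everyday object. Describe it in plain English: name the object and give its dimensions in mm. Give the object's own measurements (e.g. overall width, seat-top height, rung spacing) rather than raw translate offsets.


A fence section. Two 98×98 mm posts, 1154 mm tall, stand on the floor with a clear span of 2292 mm between their inner faces. Two horizontal rails of 98×87 mm section span the gap between the posts with their undersides at z = 256 mm and z = 993 mm, flush with the posts' −y face. 6 pickets, each 92 mm wide, 18 mm thick and 1090 mm tall, are fixed to the +y face of the rails with their bottoms at z = 101 mm, spaced across the span with a 248 mm gap after the −x post and between neighbouring pickets, with 252 mm left before the +x post.


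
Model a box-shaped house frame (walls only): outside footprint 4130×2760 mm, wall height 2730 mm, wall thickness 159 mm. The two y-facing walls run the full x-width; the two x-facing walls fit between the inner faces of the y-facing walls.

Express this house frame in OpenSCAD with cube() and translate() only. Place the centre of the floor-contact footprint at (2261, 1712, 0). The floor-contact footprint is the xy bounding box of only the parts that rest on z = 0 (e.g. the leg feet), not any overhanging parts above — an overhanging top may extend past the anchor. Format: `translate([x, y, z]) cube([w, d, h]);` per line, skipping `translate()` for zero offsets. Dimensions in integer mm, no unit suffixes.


translate([196, 332, 0]) cube([4130, 159, 2730]);
translate([196, 2933, 0]) cube([4130, 159, 2730]);
translate([196, 491, 0]) cube([159, 2442, 2730]);
translate([4167, 491, 0]) cube([159, 2442, 2730]);


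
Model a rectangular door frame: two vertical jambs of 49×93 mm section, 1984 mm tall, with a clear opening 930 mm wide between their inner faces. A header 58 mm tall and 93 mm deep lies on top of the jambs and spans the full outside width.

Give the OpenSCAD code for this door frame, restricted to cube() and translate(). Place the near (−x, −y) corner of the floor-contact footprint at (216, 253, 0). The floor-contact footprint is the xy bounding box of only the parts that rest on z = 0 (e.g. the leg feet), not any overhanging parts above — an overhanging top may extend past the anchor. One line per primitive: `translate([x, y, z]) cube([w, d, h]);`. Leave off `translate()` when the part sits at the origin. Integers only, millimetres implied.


translate([216, 253, 0]) cube([49, 93, 1984]);
translate([1195, 253, 0]) cube([49, 93, 1984]);
translate([216, 253, 1984]) cube([1028, 93, 58]);


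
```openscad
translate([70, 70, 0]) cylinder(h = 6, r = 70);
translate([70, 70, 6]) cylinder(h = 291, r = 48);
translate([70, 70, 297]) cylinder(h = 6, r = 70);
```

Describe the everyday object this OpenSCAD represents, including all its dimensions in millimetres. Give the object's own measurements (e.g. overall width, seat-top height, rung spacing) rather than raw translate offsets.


A spool: two coaxial disc flanges of radius 70 mm and thickness 6 mm, joined by a core cylinder of radius 48 mm and height 291 mm. The lower flange rests on z = 0 and the three cylinders share a vertical axis.


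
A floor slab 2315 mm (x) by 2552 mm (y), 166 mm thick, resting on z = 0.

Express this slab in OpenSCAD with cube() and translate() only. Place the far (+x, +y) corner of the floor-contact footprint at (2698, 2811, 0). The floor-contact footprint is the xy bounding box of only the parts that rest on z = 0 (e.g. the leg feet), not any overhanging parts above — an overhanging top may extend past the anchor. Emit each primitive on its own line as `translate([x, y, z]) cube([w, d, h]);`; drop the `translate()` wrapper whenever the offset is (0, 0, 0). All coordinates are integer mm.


translate([383, 259, 0]) cube([2315, 2552, 166]);


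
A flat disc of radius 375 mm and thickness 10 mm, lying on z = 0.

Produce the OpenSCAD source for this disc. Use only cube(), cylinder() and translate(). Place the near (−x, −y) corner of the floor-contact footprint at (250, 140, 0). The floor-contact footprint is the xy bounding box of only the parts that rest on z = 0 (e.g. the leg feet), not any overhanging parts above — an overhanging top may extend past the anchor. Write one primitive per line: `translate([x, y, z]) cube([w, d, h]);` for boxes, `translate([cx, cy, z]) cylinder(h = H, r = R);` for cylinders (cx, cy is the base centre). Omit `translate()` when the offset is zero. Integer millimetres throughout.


translate([625, 515, 0]) cylinder(h = 10, r = 375);


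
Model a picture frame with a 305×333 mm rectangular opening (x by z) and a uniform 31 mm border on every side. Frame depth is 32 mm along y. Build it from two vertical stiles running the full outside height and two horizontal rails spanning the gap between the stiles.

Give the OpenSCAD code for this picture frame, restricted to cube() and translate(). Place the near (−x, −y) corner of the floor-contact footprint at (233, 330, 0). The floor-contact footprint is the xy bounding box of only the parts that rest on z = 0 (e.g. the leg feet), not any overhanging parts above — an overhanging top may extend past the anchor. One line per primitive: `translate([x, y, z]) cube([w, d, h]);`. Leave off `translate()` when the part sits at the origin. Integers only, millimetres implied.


translate([233, 330, 0]) cube([31, 32, 395]);
translate([569, 330, 0]) cube([31, 32, 395]);
translate([264, 330, 0]) cube([305, 32, 31]);
translate([264, 330, 364]) cube([305, 32, 31]);


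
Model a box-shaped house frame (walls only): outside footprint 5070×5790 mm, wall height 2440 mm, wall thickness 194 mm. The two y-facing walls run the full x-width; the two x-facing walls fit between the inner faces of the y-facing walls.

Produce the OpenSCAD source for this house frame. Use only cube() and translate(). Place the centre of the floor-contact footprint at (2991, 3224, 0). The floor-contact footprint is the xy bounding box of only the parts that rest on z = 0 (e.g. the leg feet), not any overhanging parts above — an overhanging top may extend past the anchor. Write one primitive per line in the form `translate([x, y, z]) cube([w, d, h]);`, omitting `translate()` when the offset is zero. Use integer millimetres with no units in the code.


translate([456, 329, 0]) cube([5070, 194, 2440]);
translate([456, 5925, 0]) cube([5070, 194, 2440]);
translate([456, 523, 0]) cube([194, 5402, 2440]);
translate([5332, 523, 0]) cube([194, 5402, 2440]);


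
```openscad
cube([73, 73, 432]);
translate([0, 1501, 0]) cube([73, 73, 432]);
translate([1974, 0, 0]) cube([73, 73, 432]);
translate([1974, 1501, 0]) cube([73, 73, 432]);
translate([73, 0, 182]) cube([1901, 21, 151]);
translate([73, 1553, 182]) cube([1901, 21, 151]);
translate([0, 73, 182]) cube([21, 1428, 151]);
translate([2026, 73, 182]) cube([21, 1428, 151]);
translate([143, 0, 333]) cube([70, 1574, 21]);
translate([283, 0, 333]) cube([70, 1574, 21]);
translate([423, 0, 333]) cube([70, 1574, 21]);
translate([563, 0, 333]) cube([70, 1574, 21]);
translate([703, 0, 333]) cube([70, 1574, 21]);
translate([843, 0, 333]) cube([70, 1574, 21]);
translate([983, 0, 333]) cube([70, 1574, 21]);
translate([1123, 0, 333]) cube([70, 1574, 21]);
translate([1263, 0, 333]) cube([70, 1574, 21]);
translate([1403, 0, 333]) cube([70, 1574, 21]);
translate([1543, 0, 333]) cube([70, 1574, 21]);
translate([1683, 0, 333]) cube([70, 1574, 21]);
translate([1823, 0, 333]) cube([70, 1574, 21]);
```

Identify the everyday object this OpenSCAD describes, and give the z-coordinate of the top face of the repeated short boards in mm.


A bed frame. The slat-top height is 354 mm.

Four posts, four rails, and a row of slats — a bed frame. Slats sit on the rails at z = 182 + 151 = 333; with slat thickness 21, the top is 354 mm.


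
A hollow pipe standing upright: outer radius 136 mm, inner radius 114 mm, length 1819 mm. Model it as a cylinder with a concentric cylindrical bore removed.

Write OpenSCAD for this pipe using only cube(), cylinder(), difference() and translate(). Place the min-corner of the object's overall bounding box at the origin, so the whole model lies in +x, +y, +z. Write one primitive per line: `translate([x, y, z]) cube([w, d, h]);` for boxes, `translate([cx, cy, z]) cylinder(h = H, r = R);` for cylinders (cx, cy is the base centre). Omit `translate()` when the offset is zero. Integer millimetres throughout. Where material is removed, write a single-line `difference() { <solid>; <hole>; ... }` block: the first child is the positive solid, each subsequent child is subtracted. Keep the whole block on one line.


difference() { translate([136, 136, 0]) cylinder(h = 1819, r = 136); translate([136, 136, 0]) cylinder(h = 1819, r = 114); }


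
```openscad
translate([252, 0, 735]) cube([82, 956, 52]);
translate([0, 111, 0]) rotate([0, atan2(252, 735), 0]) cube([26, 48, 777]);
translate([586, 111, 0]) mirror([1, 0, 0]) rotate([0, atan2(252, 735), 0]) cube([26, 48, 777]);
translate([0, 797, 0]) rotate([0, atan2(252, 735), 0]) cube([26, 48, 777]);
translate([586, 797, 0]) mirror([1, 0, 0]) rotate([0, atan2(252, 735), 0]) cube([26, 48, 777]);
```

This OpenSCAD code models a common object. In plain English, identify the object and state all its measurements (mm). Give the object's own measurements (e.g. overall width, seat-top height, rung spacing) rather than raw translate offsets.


A sawhorse. A 82×956×52 mm beam (x, y, z) sits on two A-frame leg pairs. Each pair is two raked legs of 26×48 mm section (48 mm along y) splaying symmetrically in x. Each leg rises 735 mm vertically over 252 mm of horizontal reach and is 777 mm long along its own axis. Every leg's outer bottom edge rests on the floor and its outer top edge meets a bottom edge of the beam — the left legs (tilting toward +x) meet the beam's −x bottom edge, the right legs (their mirror images, tilting toward −x) meet its +x bottom edge — so the leg tops tuck under the beam, the beam's underside is 735 mm above the floor, and the feet are 586 mm apart outside-to-outside with the beam centred between them. The two leg pairs are set in 111 mm from either end of the beam.


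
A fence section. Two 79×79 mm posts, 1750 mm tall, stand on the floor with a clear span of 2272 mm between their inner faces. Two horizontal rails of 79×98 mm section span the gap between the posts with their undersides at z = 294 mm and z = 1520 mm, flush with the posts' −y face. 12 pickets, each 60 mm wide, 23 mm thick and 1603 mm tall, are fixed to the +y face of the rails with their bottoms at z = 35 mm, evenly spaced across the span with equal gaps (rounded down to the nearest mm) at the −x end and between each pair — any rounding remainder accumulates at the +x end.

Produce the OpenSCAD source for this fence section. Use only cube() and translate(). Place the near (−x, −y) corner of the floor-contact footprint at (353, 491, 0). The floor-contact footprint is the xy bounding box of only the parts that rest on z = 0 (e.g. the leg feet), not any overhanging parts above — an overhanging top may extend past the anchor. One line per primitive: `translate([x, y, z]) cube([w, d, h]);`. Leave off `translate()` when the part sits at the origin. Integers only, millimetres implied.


translate([353, 491, 0]) cube([79, 79, 1750]);
translate([2704, 491, 0]) cube([79, 79, 1750]);
translate([432, 491, 294]) cube([2272, 79, 98]);
translate([432, 491, 1520]) cube([2272, 79, 98]);
translate([551, 570, 35]) cube([60, 23, 1603]);
translate([730, 570, 35]) cube([60, 23, 1603]);
translate([909, 570, 35]) cube([60, 23, 1603]);
translate([1088, 570, 35]) cube([60, 23, 1603]);
translate([1267, 570, 35]) cube([60, 23, 1603]);
translate([1446, 570, 35]) cube([60, 23, 1603]);
translate([1625, 570, 35]) cube([60, 23, 1603]);
translate([1804, 570, 35]) cube([60, 23, 1603]);
translate([1983, 570, 35]) cube([60, 23, 1603]);
translate([2162, 570, 35]) cube([60, 23, 1603]);
translate([2341, 570, 35]) cube([60, 23, 1603]);
translate([2520, 570, 35]) cube([60, 23, 1603]);


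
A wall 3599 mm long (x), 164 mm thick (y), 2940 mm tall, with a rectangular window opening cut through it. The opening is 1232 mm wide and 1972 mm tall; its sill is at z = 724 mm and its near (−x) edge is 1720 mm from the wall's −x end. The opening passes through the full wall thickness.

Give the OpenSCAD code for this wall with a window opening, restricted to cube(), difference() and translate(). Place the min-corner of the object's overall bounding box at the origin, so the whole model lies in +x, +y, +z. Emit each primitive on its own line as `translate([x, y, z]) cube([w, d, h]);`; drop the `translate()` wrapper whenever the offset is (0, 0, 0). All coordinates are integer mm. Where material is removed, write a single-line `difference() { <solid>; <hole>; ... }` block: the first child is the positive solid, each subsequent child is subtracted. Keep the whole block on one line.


difference() { cube([3599, 164, 2940]); translate([1720, 0, 724]) cube([1232, 164, 1972]); }


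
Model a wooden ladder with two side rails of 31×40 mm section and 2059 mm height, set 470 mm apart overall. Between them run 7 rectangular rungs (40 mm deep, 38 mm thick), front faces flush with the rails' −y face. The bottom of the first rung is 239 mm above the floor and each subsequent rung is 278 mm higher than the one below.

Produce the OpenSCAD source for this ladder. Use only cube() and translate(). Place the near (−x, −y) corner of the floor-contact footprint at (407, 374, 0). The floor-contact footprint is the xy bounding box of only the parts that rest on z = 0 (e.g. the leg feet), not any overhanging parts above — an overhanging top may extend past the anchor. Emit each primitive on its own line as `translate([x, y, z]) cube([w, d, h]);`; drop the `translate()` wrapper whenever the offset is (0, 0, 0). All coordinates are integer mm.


translate([407, 374, 0]) cube([31, 40, 2059]);
translate([846, 374, 0]) cube([31, 40, 2059]);
translate([438, 374, 239]) cube([408, 40, 38]);
translate([438, 374, 517]) cube([408, 40, 38]);
translate([438, 374, 795]) cube([408, 40, 38]);
translate([438, 374, 1073]) cube([408, 40, 38]);
translate([438, 374, 1351]) cube([408, 40, 38]);
translate([438, 374, 1629]) cube([408, 40, 38]);
translate([438, 374, 1907]) cube([408, 40, 38]);


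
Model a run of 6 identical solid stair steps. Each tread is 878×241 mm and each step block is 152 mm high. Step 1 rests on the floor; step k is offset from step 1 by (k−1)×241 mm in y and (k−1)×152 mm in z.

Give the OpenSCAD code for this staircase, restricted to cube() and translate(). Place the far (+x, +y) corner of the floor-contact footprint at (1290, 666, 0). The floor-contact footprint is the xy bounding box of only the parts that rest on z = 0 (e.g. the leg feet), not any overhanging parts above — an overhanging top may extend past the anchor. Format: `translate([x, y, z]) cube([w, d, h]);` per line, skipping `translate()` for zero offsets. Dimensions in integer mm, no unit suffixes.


translate([412, 425, 0]) cube([878, 241, 152]);
translate([412, 666, 152]) cube([878, 241, 152]);
translate([412, 907, 304]) cube([878, 241, 152]);
translate([412, 1148, 456]) cube([878, 241, 152]);
translate([412, 1389, 608]) cube([878, 241, 152]);
translate([412, 1630, 760]) cube([878, 241, 152]);


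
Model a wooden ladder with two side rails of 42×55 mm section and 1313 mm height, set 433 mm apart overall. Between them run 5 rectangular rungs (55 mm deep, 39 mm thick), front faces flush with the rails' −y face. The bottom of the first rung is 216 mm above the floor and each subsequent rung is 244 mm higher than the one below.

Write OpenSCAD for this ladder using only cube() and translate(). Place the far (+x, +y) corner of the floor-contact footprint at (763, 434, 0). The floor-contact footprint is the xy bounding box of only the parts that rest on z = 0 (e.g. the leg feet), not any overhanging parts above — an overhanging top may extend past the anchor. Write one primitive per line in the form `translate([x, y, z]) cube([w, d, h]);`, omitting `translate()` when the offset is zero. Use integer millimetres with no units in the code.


translate([330, 379, 0]) cube([42, 55, 1313]);
translate([721, 379, 0]) cube([42, 55, 1313]);
translate([372, 379, 216]) cube([349, 55, 39]);
translate([372, 379, 460]) cube([349, 55, 39]);
translate([372, 379, 704]) cube([349, 55, 39]);
translate([372, 379, 948]) cube([349, 55, 39]);
translate([372, 379, 1192]) cube([349, 55, 39]);


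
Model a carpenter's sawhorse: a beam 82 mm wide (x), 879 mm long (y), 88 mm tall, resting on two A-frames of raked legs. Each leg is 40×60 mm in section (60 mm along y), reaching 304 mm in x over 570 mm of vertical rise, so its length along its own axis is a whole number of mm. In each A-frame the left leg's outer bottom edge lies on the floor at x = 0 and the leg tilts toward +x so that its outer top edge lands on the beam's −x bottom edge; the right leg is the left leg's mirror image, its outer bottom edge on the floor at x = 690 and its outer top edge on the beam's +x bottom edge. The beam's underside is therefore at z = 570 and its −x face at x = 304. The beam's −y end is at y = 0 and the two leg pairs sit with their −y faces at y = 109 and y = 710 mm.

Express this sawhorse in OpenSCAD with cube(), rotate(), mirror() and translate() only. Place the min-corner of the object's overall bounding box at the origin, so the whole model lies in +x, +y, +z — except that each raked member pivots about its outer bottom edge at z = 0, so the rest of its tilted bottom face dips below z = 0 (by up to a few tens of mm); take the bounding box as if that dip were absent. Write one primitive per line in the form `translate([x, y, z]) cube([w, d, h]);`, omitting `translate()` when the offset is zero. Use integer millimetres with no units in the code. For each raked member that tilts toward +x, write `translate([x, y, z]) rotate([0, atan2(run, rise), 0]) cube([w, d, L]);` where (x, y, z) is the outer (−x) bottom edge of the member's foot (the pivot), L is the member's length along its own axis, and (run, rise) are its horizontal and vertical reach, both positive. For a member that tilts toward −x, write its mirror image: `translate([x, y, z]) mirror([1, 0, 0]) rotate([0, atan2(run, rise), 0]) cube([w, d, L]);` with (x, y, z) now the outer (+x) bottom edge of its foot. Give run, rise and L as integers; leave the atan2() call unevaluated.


// leg length = √(304² + 570²) = 646
// right-leg outer foot x = 2·304 + 82 = 690
// beam min-corner = (304, 0, 570)
translate([304, 0, 570]) cube([82, 879, 88]);
translate([0, 109, 0]) rotate([0, atan2(304, 570), 0]) cube([40, 60, 646]);
translate([690, 109, 0]) mirror([1, 0, 0]) rotate([0, atan2(304, 570), 0]) cube([40, 60, 646]);
translate([0, 710, 0]) rotate([0, atan2(304, 570), 0]) cube([40, 60, 646]);
translate([690, 710, 0]) mirror([1, 0, 0]) rotate([0, atan2(304, 570), 0]) cube([40, 60, 646]);


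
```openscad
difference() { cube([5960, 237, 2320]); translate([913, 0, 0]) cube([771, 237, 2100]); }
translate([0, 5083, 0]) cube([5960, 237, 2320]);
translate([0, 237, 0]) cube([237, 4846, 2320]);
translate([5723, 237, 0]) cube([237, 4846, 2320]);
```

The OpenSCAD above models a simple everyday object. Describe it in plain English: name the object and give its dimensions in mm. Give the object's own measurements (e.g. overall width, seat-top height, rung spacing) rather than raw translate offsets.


A single room: four walls, each 2320 mm tall and 237 mm thick, enclosing an outside footprint 5960×5320 mm (x × y), no floor or roof. The front and back walls (−y and +y sides) run the full x-width; the side walls fit between their inner faces. A door opening 771 mm wide and 2100 mm tall is cut through the front wall from the floor up, its −x edge 913 mm from the wall's −x end.


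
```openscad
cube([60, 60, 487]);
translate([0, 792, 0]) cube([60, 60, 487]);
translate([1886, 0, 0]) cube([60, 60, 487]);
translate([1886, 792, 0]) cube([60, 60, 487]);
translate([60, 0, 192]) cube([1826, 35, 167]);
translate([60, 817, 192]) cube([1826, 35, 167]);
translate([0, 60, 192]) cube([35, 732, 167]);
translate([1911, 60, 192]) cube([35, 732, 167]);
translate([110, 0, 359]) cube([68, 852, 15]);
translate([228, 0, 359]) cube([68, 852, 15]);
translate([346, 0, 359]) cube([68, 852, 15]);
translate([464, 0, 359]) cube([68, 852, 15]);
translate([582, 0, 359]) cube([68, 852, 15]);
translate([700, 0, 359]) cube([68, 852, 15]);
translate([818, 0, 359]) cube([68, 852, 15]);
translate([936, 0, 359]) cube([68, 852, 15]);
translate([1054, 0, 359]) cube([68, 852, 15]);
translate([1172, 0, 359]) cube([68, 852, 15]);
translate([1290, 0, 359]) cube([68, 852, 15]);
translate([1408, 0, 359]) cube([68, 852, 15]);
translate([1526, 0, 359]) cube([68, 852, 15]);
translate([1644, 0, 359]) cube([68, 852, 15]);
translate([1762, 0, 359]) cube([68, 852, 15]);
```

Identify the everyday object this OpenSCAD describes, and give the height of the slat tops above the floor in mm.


A bed frame. The slat-top height is 374 mm.

Four posts, four rails, and a row of slats — a bed frame. Slats sit on the rails at z = 192 + 167 = 359; with slat thickness 15, the top is 374 mm.


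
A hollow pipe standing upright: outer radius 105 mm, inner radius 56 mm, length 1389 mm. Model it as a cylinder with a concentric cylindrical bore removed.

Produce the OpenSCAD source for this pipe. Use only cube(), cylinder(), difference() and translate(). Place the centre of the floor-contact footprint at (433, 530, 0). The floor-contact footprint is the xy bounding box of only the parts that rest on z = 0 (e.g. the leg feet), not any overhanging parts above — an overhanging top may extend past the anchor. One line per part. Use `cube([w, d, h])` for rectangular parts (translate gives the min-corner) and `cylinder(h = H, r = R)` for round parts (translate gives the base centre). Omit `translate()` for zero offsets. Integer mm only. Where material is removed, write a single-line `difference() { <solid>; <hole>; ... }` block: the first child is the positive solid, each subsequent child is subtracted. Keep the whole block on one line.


difference() { translate([433, 530, 0]) cylinder(h = 1389, r = 105); translate([433, 530, 0]) cylinder(h = 1389, r = 56); }


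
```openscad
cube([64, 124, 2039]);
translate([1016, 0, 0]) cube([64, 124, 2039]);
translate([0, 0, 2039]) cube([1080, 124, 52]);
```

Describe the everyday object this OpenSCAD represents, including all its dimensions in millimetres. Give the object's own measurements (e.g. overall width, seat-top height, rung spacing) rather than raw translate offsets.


A door frame. The clear opening is 952 mm wide and 2039 mm high. Two 64 mm wide jambs, 124 mm deep, stand either side of the opening from the floor to the top of the opening. A 52 mm thick head sits across the top of both jambs, spanning the full outside width of the frame.


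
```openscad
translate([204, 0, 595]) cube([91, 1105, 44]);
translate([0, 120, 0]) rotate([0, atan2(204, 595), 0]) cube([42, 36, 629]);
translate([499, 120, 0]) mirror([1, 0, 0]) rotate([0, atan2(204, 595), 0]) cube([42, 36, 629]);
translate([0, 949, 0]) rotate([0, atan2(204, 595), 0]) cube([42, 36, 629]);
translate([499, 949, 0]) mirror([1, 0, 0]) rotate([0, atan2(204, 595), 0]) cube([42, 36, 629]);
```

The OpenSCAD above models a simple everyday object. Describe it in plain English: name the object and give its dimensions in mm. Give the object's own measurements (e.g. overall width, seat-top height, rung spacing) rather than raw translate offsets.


A sawhorse. A 91×1105×44 mm beam (x, y, z) sits on two A-frame leg pairs. Each pair is two raked legs of 42×36 mm section (36 mm along y) splaying symmetrically in x. Each leg rises 595 mm vertically over 204 mm of horizontal reach and is 629 mm long along its own axis. Every leg's outer bottom edge rests on the floor and its outer top edge meets a bottom edge of the beam — the left legs (tilting toward +x) meet the beam's −x bottom edge, the right legs (their mirror images, tilting toward −x) meet its +x bottom edge — so the leg tops tuck under the beam, the beam's underside is 595 mm above the floor, and the feet are 499 mm apart outside-to-outside with the beam centred between them. The two leg pairs are set in 120 mm from either end of the beam.


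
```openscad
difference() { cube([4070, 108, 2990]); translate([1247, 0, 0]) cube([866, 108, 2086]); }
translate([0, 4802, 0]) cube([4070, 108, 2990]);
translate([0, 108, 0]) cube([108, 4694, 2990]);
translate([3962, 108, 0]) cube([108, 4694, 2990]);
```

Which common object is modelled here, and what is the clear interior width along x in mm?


A single room. The interior width is 3854 mm.

Four walls enclosing a rectangle with a door in the front wall — a room. Outside width 4070 minus two 108 mm walls gives 3854 mm.


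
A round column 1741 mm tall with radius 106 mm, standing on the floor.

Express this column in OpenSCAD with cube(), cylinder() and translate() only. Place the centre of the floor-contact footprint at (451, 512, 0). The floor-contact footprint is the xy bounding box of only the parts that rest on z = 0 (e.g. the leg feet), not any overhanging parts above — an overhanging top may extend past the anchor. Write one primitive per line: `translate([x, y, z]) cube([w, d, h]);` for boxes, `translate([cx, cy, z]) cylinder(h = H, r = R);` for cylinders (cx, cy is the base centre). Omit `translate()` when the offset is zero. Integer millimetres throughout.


translate([451, 512, 0]) cylinder(h = 1741, r = 106);


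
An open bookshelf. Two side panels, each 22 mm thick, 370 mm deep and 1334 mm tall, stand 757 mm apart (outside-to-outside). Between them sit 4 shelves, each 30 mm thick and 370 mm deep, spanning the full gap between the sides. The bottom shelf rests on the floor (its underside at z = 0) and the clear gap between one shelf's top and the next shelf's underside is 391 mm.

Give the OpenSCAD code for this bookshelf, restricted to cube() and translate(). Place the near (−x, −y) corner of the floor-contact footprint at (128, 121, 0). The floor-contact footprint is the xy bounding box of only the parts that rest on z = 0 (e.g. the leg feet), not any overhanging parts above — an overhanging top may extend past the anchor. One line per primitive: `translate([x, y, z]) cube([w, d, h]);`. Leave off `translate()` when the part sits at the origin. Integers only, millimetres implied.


translate([128, 121, 0]) cube([22, 370, 1334]);
translate([863, 121, 0]) cube([22, 370, 1334]);
translate([150, 121, 0]) cube([713, 370, 30]);
translate([150, 121, 421]) cube([713, 370, 30]);
translate([150, 121, 842]) cube([713, 370, 30]);
translate([150, 121, 1263]) cube([713, 370, 30]);


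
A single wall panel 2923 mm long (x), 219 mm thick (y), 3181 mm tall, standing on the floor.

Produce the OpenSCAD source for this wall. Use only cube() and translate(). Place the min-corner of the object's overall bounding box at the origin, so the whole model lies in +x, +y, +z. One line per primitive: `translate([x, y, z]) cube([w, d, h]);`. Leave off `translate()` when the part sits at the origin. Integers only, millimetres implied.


cube([2923, 219, 3181]);


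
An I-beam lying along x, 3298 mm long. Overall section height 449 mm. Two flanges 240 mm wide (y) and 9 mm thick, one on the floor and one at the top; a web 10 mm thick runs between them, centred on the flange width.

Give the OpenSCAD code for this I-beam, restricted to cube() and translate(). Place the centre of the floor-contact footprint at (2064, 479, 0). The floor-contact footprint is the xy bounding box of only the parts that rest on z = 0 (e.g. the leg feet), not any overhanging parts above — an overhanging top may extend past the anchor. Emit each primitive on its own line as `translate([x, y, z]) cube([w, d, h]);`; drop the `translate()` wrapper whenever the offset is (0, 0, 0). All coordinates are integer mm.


translate([415, 359, 0]) cube([3298, 240, 9]);
translate([415, 474, 9]) cube([3298, 10, 431]);
translate([415, 359, 440]) cube([3298, 240, 9]);


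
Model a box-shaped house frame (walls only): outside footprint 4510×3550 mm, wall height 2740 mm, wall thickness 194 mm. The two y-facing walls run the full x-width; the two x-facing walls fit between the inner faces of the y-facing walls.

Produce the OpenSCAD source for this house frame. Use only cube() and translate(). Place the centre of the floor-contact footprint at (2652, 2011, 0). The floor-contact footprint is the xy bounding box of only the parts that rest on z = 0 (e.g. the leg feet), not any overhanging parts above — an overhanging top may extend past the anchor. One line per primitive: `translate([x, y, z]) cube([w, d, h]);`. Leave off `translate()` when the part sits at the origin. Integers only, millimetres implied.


translate([397, 236, 0]) cube([4510, 194, 2740]);
translate([397, 3592, 0]) cube([4510, 194, 2740]);
translate([397, 430, 0]) cube([194, 3162, 2740]);
translate([4713, 430, 0]) cube([194, 3162, 2740]);
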